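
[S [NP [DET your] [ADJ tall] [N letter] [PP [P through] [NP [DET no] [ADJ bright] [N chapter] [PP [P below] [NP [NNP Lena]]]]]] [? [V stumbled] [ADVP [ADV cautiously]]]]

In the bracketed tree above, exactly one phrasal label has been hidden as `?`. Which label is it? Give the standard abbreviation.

VP

Looking at what the `?` directly dominates — V 'stumbled', ADVP — this is a verb phrase (VP).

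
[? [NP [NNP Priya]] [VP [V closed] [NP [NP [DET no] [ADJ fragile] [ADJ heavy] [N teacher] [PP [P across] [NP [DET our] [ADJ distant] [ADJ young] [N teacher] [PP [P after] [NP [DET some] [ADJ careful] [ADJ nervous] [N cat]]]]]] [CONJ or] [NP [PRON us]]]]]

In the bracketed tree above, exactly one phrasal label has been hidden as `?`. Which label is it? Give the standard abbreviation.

S

The `?` node immediately contains: NP, VP. That is the internal structure of a clause, so the label is S.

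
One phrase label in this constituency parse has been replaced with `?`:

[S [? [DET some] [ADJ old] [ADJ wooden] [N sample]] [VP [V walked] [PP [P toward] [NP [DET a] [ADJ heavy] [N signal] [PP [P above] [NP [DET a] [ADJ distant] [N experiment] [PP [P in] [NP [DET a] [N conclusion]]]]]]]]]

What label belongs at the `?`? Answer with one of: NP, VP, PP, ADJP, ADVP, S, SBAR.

A constituent whose immediate children are DET 'some', ADJ 'old', ADJ 'wooden', N 'sample' is a noun phrase: NP.

NP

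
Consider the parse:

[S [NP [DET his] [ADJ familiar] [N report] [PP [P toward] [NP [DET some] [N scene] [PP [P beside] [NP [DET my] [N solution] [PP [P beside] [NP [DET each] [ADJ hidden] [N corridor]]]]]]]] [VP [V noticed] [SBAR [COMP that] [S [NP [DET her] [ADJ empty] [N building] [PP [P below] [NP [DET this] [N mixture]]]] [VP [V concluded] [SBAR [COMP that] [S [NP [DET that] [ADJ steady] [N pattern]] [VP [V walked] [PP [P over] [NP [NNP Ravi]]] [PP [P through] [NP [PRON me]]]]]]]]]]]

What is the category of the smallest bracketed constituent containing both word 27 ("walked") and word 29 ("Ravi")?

The smallest bracket enclosing both words is [VP walked over Ravi through me], so the label is VP.

VP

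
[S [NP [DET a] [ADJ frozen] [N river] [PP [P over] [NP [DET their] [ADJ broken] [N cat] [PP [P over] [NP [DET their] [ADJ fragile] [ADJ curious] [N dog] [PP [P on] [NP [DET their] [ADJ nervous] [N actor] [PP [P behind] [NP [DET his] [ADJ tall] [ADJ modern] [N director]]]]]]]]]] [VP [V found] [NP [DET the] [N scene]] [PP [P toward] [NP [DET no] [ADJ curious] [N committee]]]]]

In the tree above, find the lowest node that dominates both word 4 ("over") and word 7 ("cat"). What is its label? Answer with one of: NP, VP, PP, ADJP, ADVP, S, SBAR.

PP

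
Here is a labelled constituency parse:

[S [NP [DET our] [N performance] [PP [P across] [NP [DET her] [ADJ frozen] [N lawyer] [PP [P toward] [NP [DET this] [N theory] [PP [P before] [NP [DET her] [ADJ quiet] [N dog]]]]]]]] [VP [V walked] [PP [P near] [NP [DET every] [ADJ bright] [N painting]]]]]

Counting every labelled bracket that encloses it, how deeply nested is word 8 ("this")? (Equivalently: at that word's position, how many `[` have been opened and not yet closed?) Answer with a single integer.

7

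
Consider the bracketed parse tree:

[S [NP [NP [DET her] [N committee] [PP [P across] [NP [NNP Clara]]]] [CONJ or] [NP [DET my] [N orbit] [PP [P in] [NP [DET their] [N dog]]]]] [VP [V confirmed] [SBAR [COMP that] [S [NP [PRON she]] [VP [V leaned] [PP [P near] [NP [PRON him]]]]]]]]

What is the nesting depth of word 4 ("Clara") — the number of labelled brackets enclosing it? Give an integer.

The word sits inside NNP, which is inside NP, inside PP, inside NP, inside NP, inside S — 6 brackets in all.

6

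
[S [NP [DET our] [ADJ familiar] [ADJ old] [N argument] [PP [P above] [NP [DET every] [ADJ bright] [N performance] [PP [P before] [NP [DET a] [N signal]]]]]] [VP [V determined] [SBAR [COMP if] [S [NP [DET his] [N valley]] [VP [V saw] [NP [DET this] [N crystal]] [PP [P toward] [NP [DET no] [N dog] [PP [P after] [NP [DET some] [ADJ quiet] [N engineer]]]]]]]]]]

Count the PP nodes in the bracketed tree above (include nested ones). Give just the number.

4

The PP constituents are: [PP above every bright performance before a signal]; [PP before a signal]; [PP toward no dog after some quiet engineer]; [PP after some quiet engineer]. Total: 4.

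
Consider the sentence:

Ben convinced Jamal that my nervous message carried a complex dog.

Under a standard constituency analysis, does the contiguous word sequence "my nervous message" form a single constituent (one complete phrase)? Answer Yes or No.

The sequence corresponds to a single NP node — the noun phrase "my nervous message".

Yes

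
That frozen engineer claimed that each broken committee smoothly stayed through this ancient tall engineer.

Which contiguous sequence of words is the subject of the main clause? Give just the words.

The subject of the main clause is the NP immediately before the verb "claimed": "that frozen engineer".

that frozen engineer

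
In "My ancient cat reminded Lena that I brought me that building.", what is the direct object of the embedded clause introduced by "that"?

that building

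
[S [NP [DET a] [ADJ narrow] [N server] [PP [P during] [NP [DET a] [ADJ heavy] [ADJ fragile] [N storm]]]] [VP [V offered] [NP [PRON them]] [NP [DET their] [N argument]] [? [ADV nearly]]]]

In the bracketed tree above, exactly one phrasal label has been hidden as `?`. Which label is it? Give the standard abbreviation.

ADVP

A constituent whose immediate children are ADV 'nearly' is an adverb phrase: ADVP.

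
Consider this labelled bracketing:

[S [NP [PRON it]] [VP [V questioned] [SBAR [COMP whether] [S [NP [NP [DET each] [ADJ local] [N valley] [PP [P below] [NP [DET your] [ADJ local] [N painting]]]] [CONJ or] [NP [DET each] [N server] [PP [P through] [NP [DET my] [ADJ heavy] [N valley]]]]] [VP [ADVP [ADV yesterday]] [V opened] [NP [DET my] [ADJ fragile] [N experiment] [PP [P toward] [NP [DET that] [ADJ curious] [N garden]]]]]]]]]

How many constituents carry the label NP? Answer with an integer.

8

Listing each NP by its span: [NP it]; [NP each local valley below your local painting or each server through my heavy valley]; [NP each local valley below your local painting]; [NP your local painting]; [NP each server through my heavy valley]; [NP my heavy valley] … — that makes 8.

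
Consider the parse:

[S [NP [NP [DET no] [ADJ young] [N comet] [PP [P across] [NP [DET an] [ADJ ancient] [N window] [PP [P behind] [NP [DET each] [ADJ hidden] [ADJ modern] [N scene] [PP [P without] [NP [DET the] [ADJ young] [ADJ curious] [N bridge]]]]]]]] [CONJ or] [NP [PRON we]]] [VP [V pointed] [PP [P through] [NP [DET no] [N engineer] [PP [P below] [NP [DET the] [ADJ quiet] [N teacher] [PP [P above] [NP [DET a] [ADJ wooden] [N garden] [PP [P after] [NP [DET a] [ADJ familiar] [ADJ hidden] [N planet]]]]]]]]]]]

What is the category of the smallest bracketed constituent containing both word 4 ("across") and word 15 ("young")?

PP

Word 4 lies under S → NP → NP → PP → P; word 15 lies under S → NP → NP → PP → NP → PP → NP → PP → NP → ADJ. The lowest shared node is the PP.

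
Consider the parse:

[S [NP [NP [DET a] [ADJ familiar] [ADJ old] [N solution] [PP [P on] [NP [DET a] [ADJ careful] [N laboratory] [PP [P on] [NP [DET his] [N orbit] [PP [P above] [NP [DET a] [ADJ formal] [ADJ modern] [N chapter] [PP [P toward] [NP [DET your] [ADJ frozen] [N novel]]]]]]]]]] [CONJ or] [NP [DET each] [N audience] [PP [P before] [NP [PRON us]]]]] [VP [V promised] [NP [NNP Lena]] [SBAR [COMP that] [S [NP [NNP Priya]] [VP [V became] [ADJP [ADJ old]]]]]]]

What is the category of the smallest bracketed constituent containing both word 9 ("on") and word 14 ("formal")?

PP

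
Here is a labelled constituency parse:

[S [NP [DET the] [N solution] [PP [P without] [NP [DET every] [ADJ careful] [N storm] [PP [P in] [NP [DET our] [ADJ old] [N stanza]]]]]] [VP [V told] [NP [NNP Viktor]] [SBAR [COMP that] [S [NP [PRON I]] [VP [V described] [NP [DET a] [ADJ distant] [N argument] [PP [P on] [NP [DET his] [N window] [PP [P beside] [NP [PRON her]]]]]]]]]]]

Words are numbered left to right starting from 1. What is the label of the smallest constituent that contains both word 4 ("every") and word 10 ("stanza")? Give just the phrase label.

Both words fall inside [NP every careful storm in our old stanza] (words 4–10), and no smaller constituent contains them both. Label: NP.

NP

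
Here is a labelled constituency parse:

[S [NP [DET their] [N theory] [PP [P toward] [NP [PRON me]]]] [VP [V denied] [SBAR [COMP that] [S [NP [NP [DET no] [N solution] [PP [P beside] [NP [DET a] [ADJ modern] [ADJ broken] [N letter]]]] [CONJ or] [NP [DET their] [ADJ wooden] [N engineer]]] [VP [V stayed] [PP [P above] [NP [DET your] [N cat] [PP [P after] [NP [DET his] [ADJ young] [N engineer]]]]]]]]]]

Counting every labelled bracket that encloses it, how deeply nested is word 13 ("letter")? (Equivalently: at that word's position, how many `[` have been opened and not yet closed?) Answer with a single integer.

9

Path from the root down to the word: S → VP → SBAR → S → NP → NP → PP → NP → N. That is 9 enclosing brackets.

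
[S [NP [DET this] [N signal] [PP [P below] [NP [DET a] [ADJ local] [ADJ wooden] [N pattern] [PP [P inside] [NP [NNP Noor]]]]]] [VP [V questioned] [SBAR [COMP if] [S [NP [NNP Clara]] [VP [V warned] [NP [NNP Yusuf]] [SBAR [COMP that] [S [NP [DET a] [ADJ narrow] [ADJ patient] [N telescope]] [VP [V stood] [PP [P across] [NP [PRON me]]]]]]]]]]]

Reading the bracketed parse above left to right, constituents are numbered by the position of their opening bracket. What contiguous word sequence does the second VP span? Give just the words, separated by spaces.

warned Yusuf that a narrow patient telescope stood across me

Opening `[VP` markers occur at word positions 10, 13, 20; the second of these opens the constituent [VP warned Yusuf that a narrow patient telescope stood across me].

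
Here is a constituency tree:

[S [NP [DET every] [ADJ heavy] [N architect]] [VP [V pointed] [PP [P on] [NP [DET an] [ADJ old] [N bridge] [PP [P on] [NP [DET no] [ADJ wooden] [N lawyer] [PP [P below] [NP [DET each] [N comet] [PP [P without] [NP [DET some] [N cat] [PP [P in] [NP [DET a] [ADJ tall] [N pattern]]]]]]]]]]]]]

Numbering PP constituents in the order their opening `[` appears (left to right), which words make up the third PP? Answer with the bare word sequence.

below each comet without some cat in a tall pattern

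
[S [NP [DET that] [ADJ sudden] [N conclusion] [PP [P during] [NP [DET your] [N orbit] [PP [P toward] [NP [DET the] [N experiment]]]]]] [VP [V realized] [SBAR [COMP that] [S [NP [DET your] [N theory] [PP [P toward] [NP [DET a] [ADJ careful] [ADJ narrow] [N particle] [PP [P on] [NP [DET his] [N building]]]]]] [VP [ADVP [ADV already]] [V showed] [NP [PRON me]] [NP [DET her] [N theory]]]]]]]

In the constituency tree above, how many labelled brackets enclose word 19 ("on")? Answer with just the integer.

9

Counting open brackets not yet closed at "on": [S [VP [SBAR [S [NP [PP [NP [PP [P = 9.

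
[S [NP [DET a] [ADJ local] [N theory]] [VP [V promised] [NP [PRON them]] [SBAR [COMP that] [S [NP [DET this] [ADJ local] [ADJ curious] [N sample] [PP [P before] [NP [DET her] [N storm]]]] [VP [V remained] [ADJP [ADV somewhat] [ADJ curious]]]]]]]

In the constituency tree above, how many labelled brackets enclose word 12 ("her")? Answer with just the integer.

8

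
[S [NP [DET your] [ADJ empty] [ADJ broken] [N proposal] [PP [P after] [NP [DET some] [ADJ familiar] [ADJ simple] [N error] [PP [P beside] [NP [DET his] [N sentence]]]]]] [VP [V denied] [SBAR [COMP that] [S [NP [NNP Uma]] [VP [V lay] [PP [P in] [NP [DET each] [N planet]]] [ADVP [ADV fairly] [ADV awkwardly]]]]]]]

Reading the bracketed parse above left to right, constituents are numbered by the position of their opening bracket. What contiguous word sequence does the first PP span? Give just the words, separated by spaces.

after some familiar simple error beside his sentence

The PP opening brackets appear, in order, over: "after some familiar simple error beside his sentence"; "beside his sentence"; "in each planet". The first one spans "after some familiar simple error beside his sentence".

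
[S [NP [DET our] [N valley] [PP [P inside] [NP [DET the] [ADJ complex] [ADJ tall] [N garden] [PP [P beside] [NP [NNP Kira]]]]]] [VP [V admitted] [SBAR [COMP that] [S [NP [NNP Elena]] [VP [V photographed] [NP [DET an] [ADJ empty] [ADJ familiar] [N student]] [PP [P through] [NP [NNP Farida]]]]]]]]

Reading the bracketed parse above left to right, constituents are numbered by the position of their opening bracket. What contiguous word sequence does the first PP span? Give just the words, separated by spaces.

In left-to-right order the PP constituents are "inside the complex tall garden beside Kira"; "beside Kira"; "through Farida". Number 1 is "inside the complex tall garden beside Kira".

inside the complex tall garden beside Kira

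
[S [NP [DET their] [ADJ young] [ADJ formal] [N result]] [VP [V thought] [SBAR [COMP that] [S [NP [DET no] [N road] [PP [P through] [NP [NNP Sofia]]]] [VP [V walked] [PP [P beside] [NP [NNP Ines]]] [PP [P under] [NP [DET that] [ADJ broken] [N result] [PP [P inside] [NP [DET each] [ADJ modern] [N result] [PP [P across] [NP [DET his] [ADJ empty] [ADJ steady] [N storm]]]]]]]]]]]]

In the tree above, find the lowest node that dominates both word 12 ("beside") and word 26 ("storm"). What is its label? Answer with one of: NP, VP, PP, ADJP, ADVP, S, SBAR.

VP

The smallest bracket enclosing both words is [VP walked beside Ines under that broken result inside each modern result across his empty steady storm], so the label is VP.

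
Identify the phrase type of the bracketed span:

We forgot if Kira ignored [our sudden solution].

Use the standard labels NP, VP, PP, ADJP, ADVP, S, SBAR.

NP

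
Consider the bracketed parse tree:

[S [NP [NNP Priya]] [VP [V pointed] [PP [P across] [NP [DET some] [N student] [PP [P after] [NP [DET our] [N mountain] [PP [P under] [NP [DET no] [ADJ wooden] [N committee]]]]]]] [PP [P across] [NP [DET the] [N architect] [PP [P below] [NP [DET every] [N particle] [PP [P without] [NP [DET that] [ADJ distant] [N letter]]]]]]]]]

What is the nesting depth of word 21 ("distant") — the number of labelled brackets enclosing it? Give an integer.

9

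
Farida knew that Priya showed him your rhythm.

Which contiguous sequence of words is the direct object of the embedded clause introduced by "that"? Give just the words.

your rhythm

The verb of the embedded clause introduced by "that" is "showed"; its direct object is the NP "your rhythm".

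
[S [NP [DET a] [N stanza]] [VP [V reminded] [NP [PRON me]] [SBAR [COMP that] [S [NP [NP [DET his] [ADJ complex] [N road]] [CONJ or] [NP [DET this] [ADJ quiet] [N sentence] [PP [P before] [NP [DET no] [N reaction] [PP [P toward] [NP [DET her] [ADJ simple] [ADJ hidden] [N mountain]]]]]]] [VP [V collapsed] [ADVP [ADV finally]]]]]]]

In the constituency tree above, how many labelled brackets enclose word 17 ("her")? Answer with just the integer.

11

Counting open brackets not yet closed at "her": [S [VP [SBAR [S [NP [NP [PP [NP [PP [NP [DET = 11.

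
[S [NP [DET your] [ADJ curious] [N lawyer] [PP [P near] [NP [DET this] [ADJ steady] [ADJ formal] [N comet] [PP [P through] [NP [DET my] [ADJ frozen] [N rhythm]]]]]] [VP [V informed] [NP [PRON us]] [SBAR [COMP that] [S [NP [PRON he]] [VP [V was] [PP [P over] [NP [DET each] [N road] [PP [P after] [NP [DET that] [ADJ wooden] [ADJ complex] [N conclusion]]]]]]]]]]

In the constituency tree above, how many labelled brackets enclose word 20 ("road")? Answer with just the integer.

The word sits inside N, which is inside NP, inside PP, inside VP, inside S, inside SBAR, inside VP, inside S — 8 brackets in all.

8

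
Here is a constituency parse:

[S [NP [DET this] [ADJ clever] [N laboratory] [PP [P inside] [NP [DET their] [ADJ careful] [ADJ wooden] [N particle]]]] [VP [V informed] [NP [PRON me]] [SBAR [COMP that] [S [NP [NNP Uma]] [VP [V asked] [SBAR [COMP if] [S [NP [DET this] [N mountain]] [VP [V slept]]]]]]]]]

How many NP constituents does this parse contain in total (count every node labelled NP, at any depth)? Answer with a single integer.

5

The NP constituents are: [NP this clever laboratory inside their careful wooden particle]; [NP their careful wooden particle]; [NP me]; [NP Uma]; [NP this mountain]. Total: 5.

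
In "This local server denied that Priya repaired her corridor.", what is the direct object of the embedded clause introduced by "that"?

her corridor

Within the embedded clause introduced by "that", the direct object of "repaired" is "her corridor".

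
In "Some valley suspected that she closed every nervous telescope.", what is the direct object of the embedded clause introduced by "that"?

"closed" heads the VP of the embedded clause introduced by "that", and "every nervous telescope" is its direct object.

every nervous telescope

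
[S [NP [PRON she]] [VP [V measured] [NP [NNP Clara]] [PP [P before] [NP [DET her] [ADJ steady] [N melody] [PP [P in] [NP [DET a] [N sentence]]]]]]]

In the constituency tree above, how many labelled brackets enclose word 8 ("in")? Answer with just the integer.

Counting open brackets not yet closed at "in": [S [VP [PP [NP [PP [P = 6.

6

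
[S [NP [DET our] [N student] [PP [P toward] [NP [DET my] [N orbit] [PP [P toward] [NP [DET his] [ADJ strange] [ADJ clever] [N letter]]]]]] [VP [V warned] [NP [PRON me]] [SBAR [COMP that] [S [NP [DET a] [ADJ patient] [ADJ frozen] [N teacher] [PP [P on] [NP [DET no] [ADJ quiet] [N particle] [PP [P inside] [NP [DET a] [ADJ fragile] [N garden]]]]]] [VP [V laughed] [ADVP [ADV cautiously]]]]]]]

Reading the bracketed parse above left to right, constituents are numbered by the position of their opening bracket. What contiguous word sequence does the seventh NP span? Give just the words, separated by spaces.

a fragile garden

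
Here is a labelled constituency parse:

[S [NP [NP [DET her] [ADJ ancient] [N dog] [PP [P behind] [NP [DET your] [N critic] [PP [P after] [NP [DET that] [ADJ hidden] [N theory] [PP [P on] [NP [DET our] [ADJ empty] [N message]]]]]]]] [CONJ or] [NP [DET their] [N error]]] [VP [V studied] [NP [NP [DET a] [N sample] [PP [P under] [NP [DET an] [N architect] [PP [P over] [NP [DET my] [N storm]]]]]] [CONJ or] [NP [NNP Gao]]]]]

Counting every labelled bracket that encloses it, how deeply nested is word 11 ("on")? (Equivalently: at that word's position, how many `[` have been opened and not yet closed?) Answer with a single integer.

9

Counting open brackets not yet closed at "on": [S [NP [NP [PP [NP [PP [NP [PP [P = 9.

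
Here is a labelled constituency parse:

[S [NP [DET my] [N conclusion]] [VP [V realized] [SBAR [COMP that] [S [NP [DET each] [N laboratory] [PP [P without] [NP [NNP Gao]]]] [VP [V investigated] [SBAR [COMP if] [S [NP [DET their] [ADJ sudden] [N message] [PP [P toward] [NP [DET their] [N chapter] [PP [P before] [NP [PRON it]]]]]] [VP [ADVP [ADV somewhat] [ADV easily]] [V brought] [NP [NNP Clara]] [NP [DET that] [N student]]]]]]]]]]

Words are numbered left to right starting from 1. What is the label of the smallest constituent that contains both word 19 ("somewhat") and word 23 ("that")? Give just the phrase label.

VP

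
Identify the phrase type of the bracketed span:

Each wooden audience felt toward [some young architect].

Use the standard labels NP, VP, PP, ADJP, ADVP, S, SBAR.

The span is built around the noun "architect" — a noun phrase (NP).

NP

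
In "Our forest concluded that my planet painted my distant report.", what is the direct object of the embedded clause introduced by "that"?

"painted" heads the VP of the embedded clause introduced by "that", and "my distant report" is its direct object.

my distant report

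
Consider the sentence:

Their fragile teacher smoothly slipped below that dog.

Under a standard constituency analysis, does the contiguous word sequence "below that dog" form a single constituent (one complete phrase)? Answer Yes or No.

Yes

"below that dog" is exactly the prepositional phrase [PP below that dog], a complete constituent.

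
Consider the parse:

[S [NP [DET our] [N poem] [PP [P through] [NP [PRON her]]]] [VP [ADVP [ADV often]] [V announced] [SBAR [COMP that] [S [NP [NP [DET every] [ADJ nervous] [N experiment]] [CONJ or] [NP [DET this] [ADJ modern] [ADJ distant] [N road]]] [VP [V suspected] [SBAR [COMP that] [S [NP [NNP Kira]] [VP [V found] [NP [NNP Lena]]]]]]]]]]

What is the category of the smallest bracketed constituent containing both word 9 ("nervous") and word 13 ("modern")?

NP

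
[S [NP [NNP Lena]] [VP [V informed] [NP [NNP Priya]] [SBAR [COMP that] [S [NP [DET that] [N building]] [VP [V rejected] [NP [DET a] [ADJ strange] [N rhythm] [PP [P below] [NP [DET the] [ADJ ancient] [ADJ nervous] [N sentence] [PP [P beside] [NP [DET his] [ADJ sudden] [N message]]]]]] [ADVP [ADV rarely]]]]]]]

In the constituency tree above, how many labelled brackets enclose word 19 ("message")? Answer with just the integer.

The word sits inside N, which is inside NP, inside PP, inside NP, inside PP, inside NP, inside VP, inside S, inside SBAR, inside VP, inside S — 11 brackets in all.

11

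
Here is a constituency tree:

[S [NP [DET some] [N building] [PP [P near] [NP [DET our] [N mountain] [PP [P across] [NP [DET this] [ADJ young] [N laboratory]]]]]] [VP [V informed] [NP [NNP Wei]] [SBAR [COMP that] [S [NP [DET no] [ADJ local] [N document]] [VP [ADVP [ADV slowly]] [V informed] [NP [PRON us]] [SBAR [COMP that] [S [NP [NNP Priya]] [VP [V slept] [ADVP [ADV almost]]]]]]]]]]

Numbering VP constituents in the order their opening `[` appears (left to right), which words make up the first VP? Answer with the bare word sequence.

informed Wei that no local document slowly informed us that Priya slept almost

In left-to-right order the VP constituents are "informed Wei that no local document slowly informed us that Priya slept almost"; "slowly informed us that Priya slept almost"; "slept almost". Number 1 is "informed Wei that no local document slowly informed us that Priya slept almost".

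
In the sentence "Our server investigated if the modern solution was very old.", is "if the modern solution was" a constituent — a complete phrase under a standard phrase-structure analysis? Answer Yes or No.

No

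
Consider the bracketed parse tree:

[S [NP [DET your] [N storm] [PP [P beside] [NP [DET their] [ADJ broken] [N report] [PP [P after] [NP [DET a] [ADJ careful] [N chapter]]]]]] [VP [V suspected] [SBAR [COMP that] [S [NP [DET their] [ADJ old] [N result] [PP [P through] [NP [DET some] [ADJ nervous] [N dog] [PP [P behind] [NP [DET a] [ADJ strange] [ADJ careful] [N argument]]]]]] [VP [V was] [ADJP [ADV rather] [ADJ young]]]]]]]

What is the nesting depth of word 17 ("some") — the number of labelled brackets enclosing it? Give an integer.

8

The word sits inside DET, which is inside NP, inside PP, inside NP, inside S, inside SBAR, inside VP, inside S — 8 brackets in all.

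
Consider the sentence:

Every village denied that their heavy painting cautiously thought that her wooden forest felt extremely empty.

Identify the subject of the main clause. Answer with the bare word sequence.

every village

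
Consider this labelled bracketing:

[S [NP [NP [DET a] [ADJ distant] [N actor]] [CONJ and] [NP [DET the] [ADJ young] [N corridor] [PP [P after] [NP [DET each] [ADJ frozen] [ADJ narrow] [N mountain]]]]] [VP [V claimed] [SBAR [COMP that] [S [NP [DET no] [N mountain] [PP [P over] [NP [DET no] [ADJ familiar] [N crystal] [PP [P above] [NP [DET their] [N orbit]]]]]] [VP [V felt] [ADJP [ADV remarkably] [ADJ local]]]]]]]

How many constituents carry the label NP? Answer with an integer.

7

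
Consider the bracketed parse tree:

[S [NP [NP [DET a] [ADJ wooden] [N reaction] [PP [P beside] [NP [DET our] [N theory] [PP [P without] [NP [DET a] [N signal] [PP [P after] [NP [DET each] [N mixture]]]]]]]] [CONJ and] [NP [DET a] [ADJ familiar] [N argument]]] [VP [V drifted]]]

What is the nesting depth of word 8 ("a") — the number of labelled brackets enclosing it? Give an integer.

8

Path from the root down to the word: S → NP → NP → PP → NP → PP → NP → DET. That is 8 enclosing brackets.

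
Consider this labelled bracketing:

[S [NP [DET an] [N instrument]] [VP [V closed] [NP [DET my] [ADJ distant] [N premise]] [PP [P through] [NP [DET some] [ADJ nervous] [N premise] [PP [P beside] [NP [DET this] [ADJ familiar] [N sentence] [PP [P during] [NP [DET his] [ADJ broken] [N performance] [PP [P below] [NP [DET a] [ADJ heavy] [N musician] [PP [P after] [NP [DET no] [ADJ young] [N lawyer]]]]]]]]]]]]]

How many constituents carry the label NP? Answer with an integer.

Scanning left to right, an opening `[NP` appears at word positions 1, 4, 8, 12, 16, 20, 24 — 7 in total.

7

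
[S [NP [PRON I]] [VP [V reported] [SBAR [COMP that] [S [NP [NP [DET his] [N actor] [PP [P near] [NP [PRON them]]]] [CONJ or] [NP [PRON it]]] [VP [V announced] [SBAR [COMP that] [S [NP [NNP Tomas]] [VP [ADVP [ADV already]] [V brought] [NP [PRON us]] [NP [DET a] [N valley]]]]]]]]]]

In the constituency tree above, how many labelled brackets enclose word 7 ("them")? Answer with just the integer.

9

The word sits inside PRON, which is inside NP, inside PP, inside NP, inside NP, inside S, inside SBAR, inside VP, inside S — 9 brackets in all.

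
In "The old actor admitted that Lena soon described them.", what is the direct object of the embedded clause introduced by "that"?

them

"described" heads the VP of the embedded clause introduced by "that", and "them" is its direct object.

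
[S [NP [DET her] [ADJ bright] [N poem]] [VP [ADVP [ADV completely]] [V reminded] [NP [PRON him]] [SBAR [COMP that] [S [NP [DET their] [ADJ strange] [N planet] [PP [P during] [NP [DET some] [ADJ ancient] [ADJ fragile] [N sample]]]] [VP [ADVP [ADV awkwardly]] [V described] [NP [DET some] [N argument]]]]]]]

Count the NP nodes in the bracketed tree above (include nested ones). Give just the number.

Scanning left to right, an opening `[NP` appears at word positions 1, 6, 8, 12, 18 — 5 in total.

5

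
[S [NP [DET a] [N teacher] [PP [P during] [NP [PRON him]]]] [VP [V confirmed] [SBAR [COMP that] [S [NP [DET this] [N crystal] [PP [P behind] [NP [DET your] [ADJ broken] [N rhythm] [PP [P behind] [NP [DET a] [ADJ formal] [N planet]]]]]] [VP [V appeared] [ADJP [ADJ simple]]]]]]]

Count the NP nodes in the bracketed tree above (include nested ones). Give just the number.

5

Listing each NP by its span: [NP a teacher during him]; [NP him]; [NP this crystal behind your broken rhythm behind a formal planet]; [NP your broken rhythm behind a formal planet]; [NP a formal planet] — that makes 5.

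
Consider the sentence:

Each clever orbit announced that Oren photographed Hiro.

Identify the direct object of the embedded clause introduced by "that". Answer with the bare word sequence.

The verb of the embedded clause introduced by "that" is "photographed"; its direct object is the NP "Hiro".

Hiro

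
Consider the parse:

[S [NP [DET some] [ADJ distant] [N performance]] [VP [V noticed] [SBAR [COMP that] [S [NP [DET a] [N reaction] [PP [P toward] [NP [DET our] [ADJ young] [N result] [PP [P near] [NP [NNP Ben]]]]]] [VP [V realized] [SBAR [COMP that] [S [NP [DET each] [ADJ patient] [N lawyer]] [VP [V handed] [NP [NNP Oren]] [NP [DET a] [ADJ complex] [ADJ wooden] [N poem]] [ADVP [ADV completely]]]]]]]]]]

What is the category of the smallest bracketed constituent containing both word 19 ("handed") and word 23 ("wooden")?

VP

Word 19 lies under S → VP → SBAR → S → VP → SBAR → S → VP → V; word 23 lies under S → VP → SBAR → S → VP → SBAR → S → VP → NP → ADJ. The lowest shared node is the VP.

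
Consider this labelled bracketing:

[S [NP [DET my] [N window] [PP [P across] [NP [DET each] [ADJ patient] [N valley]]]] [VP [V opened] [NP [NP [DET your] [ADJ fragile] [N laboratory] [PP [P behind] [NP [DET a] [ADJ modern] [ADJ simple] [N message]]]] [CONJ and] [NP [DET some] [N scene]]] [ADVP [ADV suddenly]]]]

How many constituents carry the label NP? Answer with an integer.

6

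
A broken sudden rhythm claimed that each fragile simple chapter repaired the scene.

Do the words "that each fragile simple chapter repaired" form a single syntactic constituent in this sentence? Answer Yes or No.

No

The sequence begins inside the complementizer "that" and ends inside the clause "each fragile simple chapter repaired the scene"; it crosses a phrase boundary, so no single node in the tree spans exactly those words.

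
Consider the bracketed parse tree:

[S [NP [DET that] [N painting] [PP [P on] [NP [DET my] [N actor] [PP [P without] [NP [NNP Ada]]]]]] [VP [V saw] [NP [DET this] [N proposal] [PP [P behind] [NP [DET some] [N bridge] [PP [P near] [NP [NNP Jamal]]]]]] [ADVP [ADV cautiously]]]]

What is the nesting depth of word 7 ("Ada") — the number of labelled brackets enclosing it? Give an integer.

Counting open brackets not yet closed at "Ada": [S [NP [PP [NP [PP [NP [NNP = 7.

7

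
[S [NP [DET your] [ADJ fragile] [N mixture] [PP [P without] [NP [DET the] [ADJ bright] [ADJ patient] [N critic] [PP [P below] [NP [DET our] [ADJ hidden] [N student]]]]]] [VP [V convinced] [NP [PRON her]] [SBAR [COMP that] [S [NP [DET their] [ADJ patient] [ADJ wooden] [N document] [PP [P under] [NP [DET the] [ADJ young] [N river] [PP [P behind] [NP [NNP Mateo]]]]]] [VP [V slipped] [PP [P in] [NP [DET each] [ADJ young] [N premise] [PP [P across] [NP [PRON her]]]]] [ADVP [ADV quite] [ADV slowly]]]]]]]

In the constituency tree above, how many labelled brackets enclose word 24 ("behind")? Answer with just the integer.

9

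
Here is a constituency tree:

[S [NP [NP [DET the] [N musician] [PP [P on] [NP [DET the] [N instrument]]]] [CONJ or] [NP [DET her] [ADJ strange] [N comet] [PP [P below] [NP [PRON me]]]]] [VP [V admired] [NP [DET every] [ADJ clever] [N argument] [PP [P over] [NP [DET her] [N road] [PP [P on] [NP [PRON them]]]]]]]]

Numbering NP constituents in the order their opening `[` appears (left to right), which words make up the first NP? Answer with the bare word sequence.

the musician on the instrument or her strange comet below me

The NP opening brackets appear, in order, over: "the musician on the instrument or her strange comet below me"; "the musician on the instrument"; "the instrument"; "her strange comet below me"; "me"; "every clever argument over her road on them"; "her road on them"; "them". The first one spans "the musician on the instrument or her strange comet below me".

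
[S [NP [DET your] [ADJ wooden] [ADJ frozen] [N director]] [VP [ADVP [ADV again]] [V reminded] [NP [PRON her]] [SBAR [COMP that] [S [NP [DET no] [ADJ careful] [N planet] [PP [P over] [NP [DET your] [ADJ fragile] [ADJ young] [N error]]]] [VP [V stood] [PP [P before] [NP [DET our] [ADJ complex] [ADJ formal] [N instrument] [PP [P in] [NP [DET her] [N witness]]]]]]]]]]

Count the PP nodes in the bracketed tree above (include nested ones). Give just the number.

The PP constituents are: [PP over your fragile young error]; [PP before our complex formal instrument in her witness]; [PP in her witness]. Total: 3.

3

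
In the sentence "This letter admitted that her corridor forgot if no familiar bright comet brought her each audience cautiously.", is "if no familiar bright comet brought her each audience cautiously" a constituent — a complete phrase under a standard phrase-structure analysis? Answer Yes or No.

The sequence corresponds to a single SBAR node — the subordinate clause "if no familiar bright comet brought her each audience cautiously".

Yes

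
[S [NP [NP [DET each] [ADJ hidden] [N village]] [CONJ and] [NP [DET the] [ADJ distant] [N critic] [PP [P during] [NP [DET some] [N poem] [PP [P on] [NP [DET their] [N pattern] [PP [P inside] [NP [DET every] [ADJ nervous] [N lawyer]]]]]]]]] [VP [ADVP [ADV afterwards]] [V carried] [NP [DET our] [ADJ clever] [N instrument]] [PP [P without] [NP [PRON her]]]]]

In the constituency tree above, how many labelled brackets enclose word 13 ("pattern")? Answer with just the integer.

8

The word sits inside N, which is inside NP, inside PP, inside NP, inside PP, inside NP, inside NP, inside S — 8 brackets in all.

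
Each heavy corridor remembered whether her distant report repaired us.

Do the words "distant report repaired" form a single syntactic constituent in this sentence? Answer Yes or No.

No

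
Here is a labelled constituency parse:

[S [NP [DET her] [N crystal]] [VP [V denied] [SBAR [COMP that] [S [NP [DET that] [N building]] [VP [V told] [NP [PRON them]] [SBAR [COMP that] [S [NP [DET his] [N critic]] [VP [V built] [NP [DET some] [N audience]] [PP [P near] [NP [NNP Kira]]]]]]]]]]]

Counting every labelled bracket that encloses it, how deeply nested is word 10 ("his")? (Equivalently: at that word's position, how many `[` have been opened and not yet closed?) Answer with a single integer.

9

The word sits inside DET, which is inside NP, inside S, inside SBAR, inside VP, inside S, inside SBAR, inside VP, inside S — 9 brackets in all.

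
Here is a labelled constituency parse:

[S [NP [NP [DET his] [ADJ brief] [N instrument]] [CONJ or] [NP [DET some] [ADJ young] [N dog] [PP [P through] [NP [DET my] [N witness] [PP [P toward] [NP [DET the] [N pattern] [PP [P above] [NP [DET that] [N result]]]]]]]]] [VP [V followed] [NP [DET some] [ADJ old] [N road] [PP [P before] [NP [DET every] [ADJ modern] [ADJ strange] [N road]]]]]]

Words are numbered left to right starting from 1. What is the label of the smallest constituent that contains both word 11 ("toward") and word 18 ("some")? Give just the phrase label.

S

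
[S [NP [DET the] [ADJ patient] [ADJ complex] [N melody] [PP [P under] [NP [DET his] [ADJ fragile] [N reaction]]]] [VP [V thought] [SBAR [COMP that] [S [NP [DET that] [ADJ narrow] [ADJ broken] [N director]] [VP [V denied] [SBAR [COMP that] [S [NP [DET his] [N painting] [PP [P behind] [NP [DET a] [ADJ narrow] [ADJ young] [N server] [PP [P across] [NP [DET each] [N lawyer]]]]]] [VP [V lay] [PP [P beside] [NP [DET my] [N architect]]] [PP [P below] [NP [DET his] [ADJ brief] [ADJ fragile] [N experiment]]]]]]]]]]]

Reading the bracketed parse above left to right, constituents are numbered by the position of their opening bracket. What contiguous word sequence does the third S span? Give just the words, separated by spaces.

In left-to-right order the S constituents are "the patient complex melody under his fragile reaction thought that that narrow broken director denied that his painting behind a narrow young server across each lawyer lay beside my architect below his brief fragile experiment"; "that narrow broken director denied that his painting behind a narrow young server across each lawyer lay beside my architect below his brief fragile experiment"; "his painting behind a narrow young server across each lawyer lay beside my architect below his brief fragile experiment". Number 3 is "his painting behind a narrow young server across each lawyer lay beside my architect below his brief fragile experiment".

his painting behind a narrow young server across each lawyer lay beside my architect below his brief fragile experiment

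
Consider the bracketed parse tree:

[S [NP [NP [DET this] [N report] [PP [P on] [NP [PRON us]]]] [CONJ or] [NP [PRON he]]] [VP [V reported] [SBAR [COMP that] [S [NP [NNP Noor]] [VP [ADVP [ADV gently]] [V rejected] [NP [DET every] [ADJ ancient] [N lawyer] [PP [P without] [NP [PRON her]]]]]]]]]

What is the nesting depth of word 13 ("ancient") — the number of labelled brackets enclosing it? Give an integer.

The word sits inside ADJ, which is inside NP, inside VP, inside S, inside SBAR, inside VP, inside S — 7 brackets in all.

7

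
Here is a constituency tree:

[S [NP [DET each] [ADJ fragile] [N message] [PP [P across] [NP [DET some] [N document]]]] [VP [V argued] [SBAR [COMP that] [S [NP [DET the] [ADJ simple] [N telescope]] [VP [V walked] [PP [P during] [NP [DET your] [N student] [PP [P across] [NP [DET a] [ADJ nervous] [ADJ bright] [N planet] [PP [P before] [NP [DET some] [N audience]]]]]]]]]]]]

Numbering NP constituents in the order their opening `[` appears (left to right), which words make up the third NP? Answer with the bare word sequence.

The NP opening brackets appear, in order, over: "each fragile message across some document"; "some document"; "the simple telescope"; "your student across a nervous bright planet before some audience"; "a nervous bright planet before some audience"; "some audience". The third one spans "the simple telescope".

the simple telescope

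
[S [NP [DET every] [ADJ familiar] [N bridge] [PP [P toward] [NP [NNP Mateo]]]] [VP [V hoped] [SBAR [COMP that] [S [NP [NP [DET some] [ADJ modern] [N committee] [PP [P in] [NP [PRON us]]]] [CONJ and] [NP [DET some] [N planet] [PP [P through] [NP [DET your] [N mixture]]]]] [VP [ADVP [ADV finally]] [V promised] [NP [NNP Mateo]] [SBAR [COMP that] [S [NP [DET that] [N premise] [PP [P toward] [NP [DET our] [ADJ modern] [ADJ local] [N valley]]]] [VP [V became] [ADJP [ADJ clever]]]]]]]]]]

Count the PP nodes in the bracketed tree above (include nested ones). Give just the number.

4

The PP constituents are: [PP toward Mateo]; [PP in us]; [PP through your mixture]; [PP toward our modern local valley]. Total: 4.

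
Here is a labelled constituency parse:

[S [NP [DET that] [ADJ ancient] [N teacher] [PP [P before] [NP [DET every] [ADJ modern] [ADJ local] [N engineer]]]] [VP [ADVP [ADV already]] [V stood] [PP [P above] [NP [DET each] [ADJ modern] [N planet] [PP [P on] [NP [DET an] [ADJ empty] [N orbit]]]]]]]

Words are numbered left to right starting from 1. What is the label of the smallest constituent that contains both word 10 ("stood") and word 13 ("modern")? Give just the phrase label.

VP

Both words fall inside [VP already stood above each modern planet on an empty orbit] (words 9–18), and no smaller constituent contains them both. Label: VP.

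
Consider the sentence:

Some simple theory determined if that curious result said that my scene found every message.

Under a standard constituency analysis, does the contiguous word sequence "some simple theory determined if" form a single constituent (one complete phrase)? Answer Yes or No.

No

The sequence begins inside the noun phrase "some simple theory" and ends inside the verb phrase "determined if that curious result said that my scene found every message"; it crosses a phrase boundary, so no single node in the tree spans exactly those words.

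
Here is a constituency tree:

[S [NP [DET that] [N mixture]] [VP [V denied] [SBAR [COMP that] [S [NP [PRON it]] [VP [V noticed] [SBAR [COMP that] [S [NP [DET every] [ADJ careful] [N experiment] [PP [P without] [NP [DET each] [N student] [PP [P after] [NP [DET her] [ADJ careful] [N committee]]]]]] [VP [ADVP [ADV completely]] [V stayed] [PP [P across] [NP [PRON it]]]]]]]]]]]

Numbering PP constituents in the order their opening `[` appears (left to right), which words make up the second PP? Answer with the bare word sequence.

after her careful committee

In left-to-right order the PP constituents are "without each student after her careful committee"; "after her careful committee"; "across it". Number 2 is "after her careful committee".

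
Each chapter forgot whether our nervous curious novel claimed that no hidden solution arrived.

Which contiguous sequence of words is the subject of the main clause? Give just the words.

each chapter

The subject of the main clause is the NP immediately before the verb "forgot": "each chapter".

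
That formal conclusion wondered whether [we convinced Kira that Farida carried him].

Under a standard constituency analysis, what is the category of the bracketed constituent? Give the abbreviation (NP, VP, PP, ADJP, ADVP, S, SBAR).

S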